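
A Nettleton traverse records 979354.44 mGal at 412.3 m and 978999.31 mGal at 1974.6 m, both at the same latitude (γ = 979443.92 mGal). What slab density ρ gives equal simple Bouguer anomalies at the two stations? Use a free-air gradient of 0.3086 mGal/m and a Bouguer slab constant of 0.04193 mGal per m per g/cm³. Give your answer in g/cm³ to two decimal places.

Δg_obs = 978999.31 − 979354.44 = -355.13 mGal over Δh = 1974.6 − 412.3 = 1562.3 m
Equal Bouguer anomalies ⇒ Δg_obs + (0.3086 − 0.04193ρ)·Δh = 0
0.3086 − 0.04193ρ = −Δg_obs/Δh = 0.22731
ρ = (0.3086 − 0.22731) / 0.04193 = 1.94 g/cm³

1.94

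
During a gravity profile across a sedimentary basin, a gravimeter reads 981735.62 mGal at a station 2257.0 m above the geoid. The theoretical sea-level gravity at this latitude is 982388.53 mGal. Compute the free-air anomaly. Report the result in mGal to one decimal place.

Free-air correction = 0.3086 × 2257.0 = 696.51 mGal
Free-air anomaly = 981735.62 − 982388.53 + (696.51) = 43.60 mGal

43.6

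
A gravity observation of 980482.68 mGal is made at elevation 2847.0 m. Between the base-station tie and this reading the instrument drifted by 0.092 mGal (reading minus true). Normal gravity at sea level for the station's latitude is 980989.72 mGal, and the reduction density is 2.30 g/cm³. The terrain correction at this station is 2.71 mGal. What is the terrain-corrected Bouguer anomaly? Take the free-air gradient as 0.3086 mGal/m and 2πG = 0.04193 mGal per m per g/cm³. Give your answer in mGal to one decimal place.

Drift-corrected reading = 980482.68 − (0.092) = 980482.588 mGal
Free-air correction = 0.3086 × 2847.0 = 878.58 mGal
Free-air anomaly = 980482.588 − 980989.72 + (878.58) = 371.448 mGal
Bouguer slab correction = 0.04193 × 2.30 × 2847.0 = 274.56 mGal
Simple Bouguer anomaly = 371.448 − (274.56) = 96.888 mGal
Complete Bouguer anomaly = 96.888 + 2.71 = 99.598 mGal

99.6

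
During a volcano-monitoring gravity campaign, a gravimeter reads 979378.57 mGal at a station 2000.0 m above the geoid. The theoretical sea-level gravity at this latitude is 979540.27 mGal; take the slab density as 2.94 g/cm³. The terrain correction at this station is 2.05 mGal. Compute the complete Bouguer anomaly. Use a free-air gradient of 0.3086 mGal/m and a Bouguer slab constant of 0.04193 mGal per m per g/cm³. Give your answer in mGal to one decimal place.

Free-air correction = 0.3086 × 2000.0 = 617.20 mGal
Free-air anomaly = 979378.57 − 979540.27 + (617.20) = 455.50 mGal
Bouguer slab correction = 0.04193 × 2.94 × 2000.0 = 246.55 mGal
Simple Bouguer anomaly = 455.50 − (246.55) = 208.95 mGal
Complete Bouguer anomaly = 208.95 + 2.05 = 211.00 mGal

211.0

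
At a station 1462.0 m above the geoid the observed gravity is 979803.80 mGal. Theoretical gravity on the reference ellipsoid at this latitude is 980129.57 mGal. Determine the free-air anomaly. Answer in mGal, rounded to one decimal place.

125.4

Free-air correction = 0.3086 × 1462.0 = 451.17 mGal
Free-air anomaly = 979803.80 − 980129.57 + (451.17) = 125.40 mGal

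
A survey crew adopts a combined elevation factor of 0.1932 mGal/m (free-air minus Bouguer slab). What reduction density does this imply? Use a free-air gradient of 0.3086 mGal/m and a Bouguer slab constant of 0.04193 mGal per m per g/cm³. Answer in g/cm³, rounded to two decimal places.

0.1932 = 0.3086 − 0.04193 × ρ
ρ = (0.3086 − 0.1932) / 0.04193 = 2.75 g/cm³

2.75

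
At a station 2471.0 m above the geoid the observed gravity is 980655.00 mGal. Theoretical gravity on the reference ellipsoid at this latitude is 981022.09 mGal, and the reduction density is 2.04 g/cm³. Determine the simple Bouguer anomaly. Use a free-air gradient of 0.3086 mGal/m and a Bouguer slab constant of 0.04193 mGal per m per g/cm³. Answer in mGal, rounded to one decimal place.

184.1

Free-air correction = 0.3086 × 2471.0 = 762.55 mGal
Free-air anomaly = 980655.00 − 981022.09 + (762.55) = 395.46 mGal
Bouguer slab correction = 0.04193 × 2.04 × 2471.0 = 211.36 mGal
Simple Bouguer anomaly = 395.46 − (211.36) = 184.10 mGal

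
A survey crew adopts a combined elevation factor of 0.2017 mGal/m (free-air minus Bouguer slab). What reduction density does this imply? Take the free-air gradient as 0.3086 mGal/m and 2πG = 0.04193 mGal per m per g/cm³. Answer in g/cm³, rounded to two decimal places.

0.2017 = 0.3086 − 0.04193 × ρ
ρ = (0.3086 − 0.2017) / 0.04193 = 2.55 g/cm³

2.55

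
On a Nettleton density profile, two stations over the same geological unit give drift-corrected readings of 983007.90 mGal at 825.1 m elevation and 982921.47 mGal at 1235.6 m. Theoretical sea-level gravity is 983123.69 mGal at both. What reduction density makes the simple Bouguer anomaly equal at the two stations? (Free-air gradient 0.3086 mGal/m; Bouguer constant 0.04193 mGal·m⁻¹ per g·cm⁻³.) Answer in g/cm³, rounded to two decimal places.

2.34

Δg_obs = 982921.47 − 983007.90 = -86.43 mGal over Δh = 1235.6 − 825.1 = 410.5 m
Equal Bouguer anomalies ⇒ Δg_obs + (0.3086 − 0.04193ρ)·Δh = 0
0.3086 − 0.04193ρ = −Δg_obs/Δh = 0.21055
ρ = (0.3086 − 0.21055) / 0.04193 = 2.34 g/cm³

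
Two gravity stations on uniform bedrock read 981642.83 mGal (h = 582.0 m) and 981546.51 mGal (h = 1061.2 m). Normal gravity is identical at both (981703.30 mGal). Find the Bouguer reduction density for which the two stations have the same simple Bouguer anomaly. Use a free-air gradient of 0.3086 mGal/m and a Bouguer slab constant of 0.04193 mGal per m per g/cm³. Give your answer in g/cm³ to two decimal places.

2.57

Δg_obs = 981546.51 − 981642.83 = -96.32 mGal over Δh = 1061.2 − 582.0 = 479.2 m
Equal Bouguer anomalies ⇒ Δg_obs + (0.3086 − 0.04193ρ)·Δh = 0
0.3086 − 0.04193ρ = −Δg_obs/Δh = 0.20100
ρ = (0.3086 − 0.20100) / 0.04193 = 2.57 g/cm³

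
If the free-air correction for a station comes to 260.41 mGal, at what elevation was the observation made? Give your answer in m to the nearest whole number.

h = 260.41 / 0.3086 = 843.84 m

844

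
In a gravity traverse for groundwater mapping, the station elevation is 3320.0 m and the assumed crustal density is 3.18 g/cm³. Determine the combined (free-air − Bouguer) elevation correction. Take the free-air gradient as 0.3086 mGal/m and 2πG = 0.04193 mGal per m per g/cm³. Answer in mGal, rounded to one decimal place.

581.9

Combined gradient = 0.3086 − 0.04193 × 3.18 = 0.1752626 mGal/m
Combined elevation correction = 0.1752626 × 3320.0 = 581.9 mGal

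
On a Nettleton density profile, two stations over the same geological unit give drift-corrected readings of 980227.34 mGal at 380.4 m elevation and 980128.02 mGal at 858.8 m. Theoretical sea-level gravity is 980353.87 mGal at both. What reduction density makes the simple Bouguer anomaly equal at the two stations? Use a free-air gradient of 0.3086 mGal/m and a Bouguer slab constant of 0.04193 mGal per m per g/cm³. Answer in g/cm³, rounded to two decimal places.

Δg_obs = 980128.02 − 980227.34 = -99.32 mGal over Δh = 858.8 − 380.4 = 478.4 m
Equal Bouguer anomalies ⇒ Δg_obs + (0.3086 − 0.04193ρ)·Δh = 0
0.3086 − 0.04193ρ = −Δg_obs/Δh = 0.20761
ρ = (0.3086 − 0.20761) / 0.04193 = 2.41 g/cm³

2.41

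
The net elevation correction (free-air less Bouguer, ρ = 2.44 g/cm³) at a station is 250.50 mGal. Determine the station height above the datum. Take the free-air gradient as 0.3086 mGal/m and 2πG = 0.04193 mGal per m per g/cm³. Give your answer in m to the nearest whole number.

1214

Combined gradient = 0.3086 − 0.04193 × 2.44 = 0.2062908 mGal/m
h = 250.50 / 0.2062908 = 1214.31 m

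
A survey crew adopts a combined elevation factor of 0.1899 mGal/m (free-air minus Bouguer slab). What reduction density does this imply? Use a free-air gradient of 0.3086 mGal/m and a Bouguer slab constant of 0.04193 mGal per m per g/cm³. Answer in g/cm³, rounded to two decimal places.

0.1899 = 0.3086 − 0.04193 × ρ
ρ = (0.3086 − 0.1899) / 0.04193 = 2.83 g/cm³

2.83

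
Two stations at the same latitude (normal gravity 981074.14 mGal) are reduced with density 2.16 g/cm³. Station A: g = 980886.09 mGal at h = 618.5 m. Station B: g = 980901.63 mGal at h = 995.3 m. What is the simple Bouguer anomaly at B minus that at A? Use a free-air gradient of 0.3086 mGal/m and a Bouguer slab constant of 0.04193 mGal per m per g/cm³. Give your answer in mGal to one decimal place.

97.7

Δg_SB(A) = 980886.09 − 981074.14 + 0.3086×618.5 − 0.04193×2.16×618.5 = -53.20 mGal
Δg_SB(B) = 980901.63 − 981074.14 + 0.3086×995.3 − 0.04193×2.16×995.3 = 44.50 mGal
Difference = 44.50 − (-53.20) = 97.70 mGal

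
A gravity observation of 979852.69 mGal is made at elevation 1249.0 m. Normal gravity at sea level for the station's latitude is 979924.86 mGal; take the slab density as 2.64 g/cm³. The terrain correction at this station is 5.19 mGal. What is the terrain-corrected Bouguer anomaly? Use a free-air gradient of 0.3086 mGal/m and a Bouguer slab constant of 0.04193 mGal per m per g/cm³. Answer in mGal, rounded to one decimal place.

180.2

Free-air correction = 0.3086 × 1249.0 = 385.44 mGal
Free-air anomaly = 979852.69 − 979924.86 + (385.44) = 313.27 mGal
Bouguer slab correction = 0.04193 × 2.64 × 1249.0 = 138.26 mGal
Simple Bouguer anomaly = 313.27 − (138.26) = 175.01 mGal
Complete Bouguer anomaly = 175.01 + 5.19 = 180.20 mGal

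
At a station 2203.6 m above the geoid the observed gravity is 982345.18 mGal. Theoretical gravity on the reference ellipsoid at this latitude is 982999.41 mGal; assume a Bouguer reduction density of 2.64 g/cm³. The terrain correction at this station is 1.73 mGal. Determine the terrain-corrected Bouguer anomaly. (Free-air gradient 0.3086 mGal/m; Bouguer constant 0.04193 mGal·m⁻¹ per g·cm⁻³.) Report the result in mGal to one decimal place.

Free-air correction = 0.3086 × 2203.6 = 680.03 mGal
Free-air anomaly = 982345.18 − 982999.41 + (680.03) = 25.80 mGal
Bouguer slab correction = 0.04193 × 2.64 × 2203.6 = 243.93 mGal
Simple Bouguer anomaly = 25.80 − (243.93) = -218.13 mGal
Complete Bouguer anomaly = -218.13 + 1.73 = -216.40 mGal

-216.4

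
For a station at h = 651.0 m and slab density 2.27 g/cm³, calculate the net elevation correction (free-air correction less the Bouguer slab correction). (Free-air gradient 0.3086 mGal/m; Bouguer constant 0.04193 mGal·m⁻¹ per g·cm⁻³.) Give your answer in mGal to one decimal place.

138.9

Combined gradient = 0.3086 − 0.04193 × 2.27 = 0.2134189 mGal/m
Combined elevation correction = 0.2134189 × 651.0 = 138.9 mGal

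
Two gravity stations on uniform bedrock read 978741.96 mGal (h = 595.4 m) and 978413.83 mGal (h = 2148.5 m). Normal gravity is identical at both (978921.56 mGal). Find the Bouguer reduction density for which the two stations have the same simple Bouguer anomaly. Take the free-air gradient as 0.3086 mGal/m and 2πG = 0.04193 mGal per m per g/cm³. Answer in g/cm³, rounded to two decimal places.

Δg_obs = 978413.83 − 978741.96 = -328.13 mGal over Δh = 2148.5 − 595.4 = 1553.1 m
Equal Bouguer anomalies ⇒ Δg_obs + (0.3086 − 0.04193ρ)·Δh = 0
0.3086 − 0.04193ρ = −Δg_obs/Δh = 0.21127
ρ = (0.3086 − 0.21127) / 0.04193 = 2.32 g/cm³

2.32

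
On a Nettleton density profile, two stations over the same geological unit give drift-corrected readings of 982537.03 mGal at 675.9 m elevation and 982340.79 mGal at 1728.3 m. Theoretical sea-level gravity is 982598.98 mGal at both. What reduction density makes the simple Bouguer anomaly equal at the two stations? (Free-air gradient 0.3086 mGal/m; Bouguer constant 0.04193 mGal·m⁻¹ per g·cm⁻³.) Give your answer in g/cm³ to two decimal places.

Δg_obs = 982340.79 − 982537.03 = -196.24 mGal over Δh = 1728.3 − 675.9 = 1052.4 m
Equal Bouguer anomalies ⇒ Δg_obs + (0.3086 − 0.04193ρ)·Δh = 0
0.3086 − 0.04193ρ = −Δg_obs/Δh = 0.18647
ρ = (0.3086 − 0.18647) / 0.04193 = 2.91 g/cm³

2.91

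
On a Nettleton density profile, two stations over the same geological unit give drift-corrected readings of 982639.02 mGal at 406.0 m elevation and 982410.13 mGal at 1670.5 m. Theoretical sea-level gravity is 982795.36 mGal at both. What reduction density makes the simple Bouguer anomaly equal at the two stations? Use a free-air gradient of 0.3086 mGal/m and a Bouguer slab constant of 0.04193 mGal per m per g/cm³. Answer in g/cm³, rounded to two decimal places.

Δg_obs = 982410.13 − 982639.02 = -228.89 mGal over Δh = 1670.5 − 406.0 = 1264.5 m
Equal Bouguer anomalies ⇒ Δg_obs + (0.3086 − 0.04193ρ)·Δh = 0
0.3086 − 0.04193ρ = −Δg_obs/Δh = 0.18101
ρ = (0.3086 − 0.18101) / 0.04193 = 3.04 g/cm³

3.04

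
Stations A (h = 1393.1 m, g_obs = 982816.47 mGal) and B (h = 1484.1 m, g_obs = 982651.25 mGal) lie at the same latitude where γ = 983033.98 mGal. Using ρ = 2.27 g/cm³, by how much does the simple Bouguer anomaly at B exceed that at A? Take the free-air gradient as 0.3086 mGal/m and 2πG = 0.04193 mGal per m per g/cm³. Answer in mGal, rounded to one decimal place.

Δg_SB(A) = 982816.47 − 983033.98 + 0.3086×1393.1 − 0.04193×2.27×1393.1 = 79.80 mGal
Δg_SB(B) = 982651.25 − 983033.98 + 0.3086×1484.1 − 0.04193×2.27×1484.1 = -66.00 mGal
Difference = -66.00 − (79.80) = -145.80 mGal

-145.8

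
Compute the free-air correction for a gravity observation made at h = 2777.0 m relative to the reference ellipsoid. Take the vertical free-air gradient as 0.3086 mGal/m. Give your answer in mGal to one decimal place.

857.0

Free-air correction = 0.3086 × 2777.0 = 857.0 mGal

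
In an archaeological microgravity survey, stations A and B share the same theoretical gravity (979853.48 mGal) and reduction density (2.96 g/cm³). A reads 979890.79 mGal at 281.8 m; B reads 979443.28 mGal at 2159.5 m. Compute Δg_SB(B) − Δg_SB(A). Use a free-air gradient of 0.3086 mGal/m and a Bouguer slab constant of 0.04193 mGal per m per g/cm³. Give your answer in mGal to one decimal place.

-101.1

Δg_SB(A) = 979890.79 − 979853.48 + 0.3086×281.8 − 0.04193×2.96×281.8 = 89.30 mGal
Δg_SB(B) = 979443.28 − 979853.48 + 0.3086×2159.5 − 0.04193×2.96×2159.5 = -11.80 mGal
Difference = -11.80 − (89.30) = -101.10 mGal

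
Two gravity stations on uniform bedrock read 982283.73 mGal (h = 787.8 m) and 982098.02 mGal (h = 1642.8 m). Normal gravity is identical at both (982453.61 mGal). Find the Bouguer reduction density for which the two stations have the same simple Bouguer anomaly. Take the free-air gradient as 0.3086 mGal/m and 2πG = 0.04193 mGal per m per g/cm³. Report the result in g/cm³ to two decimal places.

2.18

Δg_obs = 982098.02 − 982283.73 = -185.71 mGal over Δh = 1642.8 − 787.8 = 855.0 m
Equal Bouguer anomalies ⇒ Δg_obs + (0.3086 − 0.04193ρ)·Δh = 0
0.3086 − 0.04193ρ = −Δg_obs/Δh = 0.21720
ρ = (0.3086 − 0.21720) / 0.04193 = 2.18 g/cm³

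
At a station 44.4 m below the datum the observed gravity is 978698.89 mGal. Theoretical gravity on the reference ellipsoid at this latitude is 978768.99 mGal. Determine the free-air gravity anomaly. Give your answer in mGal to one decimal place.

Free-air correction = 0.3086 × -44.4 = -13.70 mGal
Free-air anomaly = 978698.89 − 978768.99 + (-13.70) = -83.80 mGal

-83.8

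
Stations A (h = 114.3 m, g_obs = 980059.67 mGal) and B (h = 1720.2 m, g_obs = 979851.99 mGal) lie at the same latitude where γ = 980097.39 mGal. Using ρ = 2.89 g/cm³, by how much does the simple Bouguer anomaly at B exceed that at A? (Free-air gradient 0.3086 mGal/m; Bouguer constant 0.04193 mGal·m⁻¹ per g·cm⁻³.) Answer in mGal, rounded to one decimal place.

Δg_SB(A) = 980059.67 − 980097.39 + 0.3086×114.3 − 0.04193×2.89×114.3 = -16.30 mGal
Δg_SB(B) = 979851.99 − 980097.39 + 0.3086×1720.2 − 0.04193×2.89×1720.2 = 77.00 mGal
Difference = 77.00 − (-16.30) = 93.30 mGal

93.3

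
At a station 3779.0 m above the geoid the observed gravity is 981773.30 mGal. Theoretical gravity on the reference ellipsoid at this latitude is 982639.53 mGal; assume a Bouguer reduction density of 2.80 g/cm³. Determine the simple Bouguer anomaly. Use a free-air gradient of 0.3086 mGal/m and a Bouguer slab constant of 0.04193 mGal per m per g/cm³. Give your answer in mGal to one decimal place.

-143.7

Free-air correction = 0.3086 × 3779.0 = 1166.20 mGal
Free-air anomaly = 981773.30 − 982639.53 + (1166.20) = 299.97 mGal
Bouguer slab correction = 0.04193 × 2.80 × 3779.0 = 443.67 mGal
Simple Bouguer anomaly = 299.97 − (443.67) = -143.70 mGal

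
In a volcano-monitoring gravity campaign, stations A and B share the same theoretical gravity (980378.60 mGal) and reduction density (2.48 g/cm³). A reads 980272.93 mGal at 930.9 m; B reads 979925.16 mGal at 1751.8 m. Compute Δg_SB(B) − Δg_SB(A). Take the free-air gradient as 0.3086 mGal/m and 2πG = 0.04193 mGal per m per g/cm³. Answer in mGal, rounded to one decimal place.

-179.8

Δg_SB(A) = 980272.93 − 980378.60 + 0.3086×930.9 − 0.04193×2.48×930.9 = 84.80 mGal
Δg_SB(B) = 979925.16 − 980378.60 + 0.3086×1751.8 − 0.04193×2.48×1751.8 = -95.00 mGal
Difference = -95.00 − (84.80) = -179.80 mGal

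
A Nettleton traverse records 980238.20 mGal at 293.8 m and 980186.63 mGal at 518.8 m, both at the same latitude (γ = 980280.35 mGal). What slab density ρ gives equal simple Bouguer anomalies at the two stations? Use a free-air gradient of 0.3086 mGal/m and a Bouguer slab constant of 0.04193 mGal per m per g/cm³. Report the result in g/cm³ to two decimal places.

1.89

Δg_obs = 980186.63 − 980238.20 = -51.57 mGal over Δh = 518.8 − 293.8 = 225.0 m
Equal Bouguer anomalies ⇒ Δg_obs + (0.3086 − 0.04193ρ)·Δh = 0
0.3086 − 0.04193ρ = −Δg_obs/Δh = 0.22920
ρ = (0.3086 − 0.22920) / 0.04193 = 1.89 g/cm³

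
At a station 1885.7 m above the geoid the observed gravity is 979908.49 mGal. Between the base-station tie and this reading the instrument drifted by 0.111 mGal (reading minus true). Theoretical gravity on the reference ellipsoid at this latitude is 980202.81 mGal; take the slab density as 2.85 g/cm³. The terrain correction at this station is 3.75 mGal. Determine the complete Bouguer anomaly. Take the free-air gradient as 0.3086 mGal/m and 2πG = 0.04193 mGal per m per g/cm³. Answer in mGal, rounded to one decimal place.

Drift-corrected reading = 979908.49 − (0.111) = 979908.379 mGal
Free-air correction = 0.3086 × 1885.7 = 581.93 mGal
Free-air anomaly = 979908.379 − 980202.81 + (581.93) = 287.499 mGal
Bouguer slab correction = 0.04193 × 2.85 × 1885.7 = 225.34 mGal
Simple Bouguer anomaly = 287.499 − (225.34) = 62.159 mGal
Complete Bouguer anomaly = 62.159 + 3.75 = 65.909 mGal

65.9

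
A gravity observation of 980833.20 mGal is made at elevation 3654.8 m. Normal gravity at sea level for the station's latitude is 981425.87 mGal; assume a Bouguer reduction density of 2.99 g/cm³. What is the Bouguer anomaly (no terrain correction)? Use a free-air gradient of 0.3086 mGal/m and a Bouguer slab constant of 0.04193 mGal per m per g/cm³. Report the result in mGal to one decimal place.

77.0

Free-air correction = 0.3086 × 3654.8 = 1127.87 mGal
Free-air anomaly = 980833.20 − 981425.87 + (1127.87) = 535.20 mGal
Bouguer slab correction = 0.04193 × 2.99 × 3654.8 = 458.20 mGal
Simple Bouguer anomaly = 535.20 − (458.20) = 77.00 mGal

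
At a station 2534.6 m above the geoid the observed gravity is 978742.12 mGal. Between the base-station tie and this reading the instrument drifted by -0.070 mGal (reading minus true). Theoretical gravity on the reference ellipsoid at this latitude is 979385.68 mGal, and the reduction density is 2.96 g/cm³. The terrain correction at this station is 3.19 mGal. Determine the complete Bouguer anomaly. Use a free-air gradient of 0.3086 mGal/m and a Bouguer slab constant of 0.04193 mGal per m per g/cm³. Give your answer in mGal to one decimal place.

Drift-corrected reading = 978742.12 − (-0.070) = 978742.190 mGal
Free-air correction = 0.3086 × 2534.6 = 782.18 mGal
Free-air anomaly = 978742.190 − 979385.68 + (782.18) = 138.690 mGal
Bouguer slab correction = 0.04193 × 2.96 × 2534.6 = 314.58 mGal
Simple Bouguer anomaly = 138.690 − (314.58) = -175.890 mGal
Complete Bouguer anomaly = -175.890 + 3.19 = -172.700 mGal

-172.7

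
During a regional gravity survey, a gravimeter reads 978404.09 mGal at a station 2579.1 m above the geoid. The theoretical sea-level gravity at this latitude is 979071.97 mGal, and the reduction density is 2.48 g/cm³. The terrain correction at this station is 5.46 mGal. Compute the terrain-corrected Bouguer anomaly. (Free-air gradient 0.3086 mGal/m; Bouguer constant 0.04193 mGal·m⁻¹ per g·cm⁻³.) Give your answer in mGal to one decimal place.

Free-air correction = 0.3086 × 2579.1 = 795.91 mGal
Free-air anomaly = 978404.09 − 979071.97 + (795.91) = 128.03 mGal
Bouguer slab correction = 0.04193 × 2.48 × 2579.1 = 268.19 mGal
Simple Bouguer anomaly = 128.03 − (268.19) = -140.16 mGal
Complete Bouguer anomaly = -140.16 + 5.46 = -134.70 mGal

-134.7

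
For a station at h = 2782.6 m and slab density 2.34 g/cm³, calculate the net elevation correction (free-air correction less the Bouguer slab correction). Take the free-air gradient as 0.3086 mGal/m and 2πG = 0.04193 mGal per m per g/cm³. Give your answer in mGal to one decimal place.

Combined gradient = 0.3086 − 0.04193 × 2.34 = 0.2104838 mGal/m
Combined elevation correction = 0.2104838 × 2782.6 = 585.7 mGal

585.7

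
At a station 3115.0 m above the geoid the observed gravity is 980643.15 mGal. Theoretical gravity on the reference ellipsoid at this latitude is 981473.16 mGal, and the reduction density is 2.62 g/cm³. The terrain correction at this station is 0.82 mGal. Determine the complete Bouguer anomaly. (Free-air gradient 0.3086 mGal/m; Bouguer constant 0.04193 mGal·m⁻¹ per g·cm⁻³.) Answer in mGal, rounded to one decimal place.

-210.1

Free-air correction = 0.3086 × 3115.0 = 961.29 mGal
Free-air anomaly = 980643.15 − 981473.16 + (961.29) = 131.28 mGal
Bouguer slab correction = 0.04193 × 2.62 × 3115.0 = 342.20 mGal
Simple Bouguer anomaly = 131.28 − (342.20) = -210.92 mGal
Complete Bouguer anomaly = -210.92 + 0.82 = -210.10 mGal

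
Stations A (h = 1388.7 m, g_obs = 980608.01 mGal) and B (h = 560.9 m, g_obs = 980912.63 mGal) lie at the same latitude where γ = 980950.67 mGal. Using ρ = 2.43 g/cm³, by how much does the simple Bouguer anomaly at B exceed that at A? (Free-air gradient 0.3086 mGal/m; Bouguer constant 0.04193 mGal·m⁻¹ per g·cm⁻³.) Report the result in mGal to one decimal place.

133.5

Δg_SB(A) = 980608.01 − 980950.67 + 0.3086×1388.7 − 0.04193×2.43×1388.7 = -55.60 mGal
Δg_SB(B) = 980912.63 − 980950.67 + 0.3086×560.9 − 0.04193×2.43×560.9 = 77.90 mGal
Difference = 77.90 − (-55.60) = 133.50 mGal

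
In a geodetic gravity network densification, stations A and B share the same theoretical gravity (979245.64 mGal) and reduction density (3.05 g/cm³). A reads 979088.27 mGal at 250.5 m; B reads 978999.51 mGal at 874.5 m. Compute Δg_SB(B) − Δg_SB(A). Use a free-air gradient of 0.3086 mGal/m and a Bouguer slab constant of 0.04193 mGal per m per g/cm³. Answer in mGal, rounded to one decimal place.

24.0

Δg_SB(A) = 979088.27 − 979245.64 + 0.3086×250.5 − 0.04193×3.05×250.5 = -112.10 mGal
Δg_SB(B) = 978999.51 − 979245.64 + 0.3086×874.5 − 0.04193×3.05×874.5 = -88.10 mGal
Difference = -88.10 − (-112.10) = 24.00 mGal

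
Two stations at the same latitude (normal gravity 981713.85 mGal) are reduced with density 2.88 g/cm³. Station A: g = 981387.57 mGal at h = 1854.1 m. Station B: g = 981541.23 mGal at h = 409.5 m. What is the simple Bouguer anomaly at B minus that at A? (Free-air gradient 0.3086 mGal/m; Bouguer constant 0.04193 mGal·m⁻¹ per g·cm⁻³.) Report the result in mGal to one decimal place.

Δg_SB(A) = 981387.57 − 981713.85 + 0.3086×1854.1 − 0.04193×2.88×1854.1 = 22.00 mGal
Δg_SB(B) = 981541.23 − 981713.85 + 0.3086×409.5 − 0.04193×2.88×409.5 = -95.70 mGal
Difference = -95.70 − (22.00) = -117.70 mGal

-117.7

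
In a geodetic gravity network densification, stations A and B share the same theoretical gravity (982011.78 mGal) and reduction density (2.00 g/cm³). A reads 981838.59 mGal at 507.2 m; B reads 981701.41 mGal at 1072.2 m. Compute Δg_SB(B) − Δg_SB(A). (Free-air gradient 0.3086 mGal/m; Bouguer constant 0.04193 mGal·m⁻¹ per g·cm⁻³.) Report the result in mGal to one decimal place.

-10.2

Δg_SB(A) = 981838.59 − 982011.78 + 0.3086×507.2 − 0.04193×2.00×507.2 = -59.20 mGal
Δg_SB(B) = 981701.41 − 982011.78 + 0.3086×1072.2 − 0.04193×2.00×1072.2 = -69.40 mGal
Difference = -69.40 − (-59.20) = -10.20 mGal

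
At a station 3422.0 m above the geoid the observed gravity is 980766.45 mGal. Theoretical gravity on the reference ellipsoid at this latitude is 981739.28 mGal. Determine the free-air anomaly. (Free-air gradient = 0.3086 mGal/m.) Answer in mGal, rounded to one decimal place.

83.2

Free-air correction = 0.3086 × 3422.0 = 1056.03 mGal
Free-air anomaly = 980766.45 − 981739.28 + (1056.03) = 83.20 mGal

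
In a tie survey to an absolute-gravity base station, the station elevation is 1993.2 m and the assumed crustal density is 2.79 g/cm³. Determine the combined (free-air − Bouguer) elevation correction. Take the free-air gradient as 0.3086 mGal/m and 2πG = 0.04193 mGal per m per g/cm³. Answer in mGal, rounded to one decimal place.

381.9

Combined gradient = 0.3086 − 0.04193 × 2.79 = 0.1916153 mGal/m
Combined elevation correction = 0.1916153 × 1993.2 = 381.9 mGal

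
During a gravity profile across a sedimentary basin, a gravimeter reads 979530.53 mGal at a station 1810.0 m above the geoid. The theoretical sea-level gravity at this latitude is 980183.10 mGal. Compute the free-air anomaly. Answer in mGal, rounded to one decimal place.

-94.0

Free-air correction = 0.3086 × 1810.0 = 558.57 mGal
Free-air anomaly = 979530.53 − 980183.10 + (558.57) = -94.00 mGal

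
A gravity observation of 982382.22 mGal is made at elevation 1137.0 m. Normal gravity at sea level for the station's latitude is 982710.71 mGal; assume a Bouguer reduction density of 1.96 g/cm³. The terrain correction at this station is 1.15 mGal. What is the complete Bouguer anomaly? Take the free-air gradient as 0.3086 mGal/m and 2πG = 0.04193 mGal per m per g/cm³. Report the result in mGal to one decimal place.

-69.9

Free-air correction = 0.3086 × 1137.0 = 350.88 mGal
Free-air anomaly = 982382.22 − 982710.71 + (350.88) = 22.39 mGal
Bouguer slab correction = 0.04193 × 1.96 × 1137.0 = 93.44 mGal
Simple Bouguer anomaly = 22.39 − (93.44) = -71.05 mGal
Complete Bouguer anomaly = -71.05 + 1.15 = -69.90 mGal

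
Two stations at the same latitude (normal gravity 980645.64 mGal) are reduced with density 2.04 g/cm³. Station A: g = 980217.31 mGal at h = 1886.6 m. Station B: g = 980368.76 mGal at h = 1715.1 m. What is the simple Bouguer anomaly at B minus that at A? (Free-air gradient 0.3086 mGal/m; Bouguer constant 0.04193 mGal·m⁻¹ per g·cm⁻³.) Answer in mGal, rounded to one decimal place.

Δg_SB(A) = 980217.31 − 980645.64 + 0.3086×1886.6 − 0.04193×2.04×1886.6 = -7.50 mGal
Δg_SB(B) = 980368.76 − 980645.64 + 0.3086×1715.1 − 0.04193×2.04×1715.1 = 105.70 mGal
Difference = 105.70 − (-7.50) = 113.20 mGal

113.2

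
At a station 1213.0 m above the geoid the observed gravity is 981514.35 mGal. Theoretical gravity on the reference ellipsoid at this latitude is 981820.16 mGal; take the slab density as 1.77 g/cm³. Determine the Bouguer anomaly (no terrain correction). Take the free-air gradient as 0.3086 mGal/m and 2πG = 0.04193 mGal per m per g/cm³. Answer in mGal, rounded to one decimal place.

-21.5

Free-air correction = 0.3086 × 1213.0 = 374.33 mGal
Free-air anomaly = 981514.35 − 981820.16 + (374.33) = 68.52 mGal
Bouguer slab correction = 0.04193 × 1.77 × 1213.0 = 90.02 mGal
Simple Bouguer anomaly = 68.52 − (90.02) = -21.50 mGal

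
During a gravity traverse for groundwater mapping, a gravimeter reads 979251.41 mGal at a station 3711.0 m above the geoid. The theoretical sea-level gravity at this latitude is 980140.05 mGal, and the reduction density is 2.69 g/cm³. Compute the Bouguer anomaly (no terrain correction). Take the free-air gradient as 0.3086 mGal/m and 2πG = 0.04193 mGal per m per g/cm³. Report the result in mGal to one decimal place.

Free-air correction = 0.3086 × 3711.0 = 1145.21 mGal
Free-air anomaly = 979251.41 − 980140.05 + (1145.21) = 256.57 mGal
Bouguer slab correction = 0.04193 × 2.69 × 3711.0 = 418.57 mGal
Simple Bouguer anomaly = 256.57 − (418.57) = -162.00 mGal

-162.0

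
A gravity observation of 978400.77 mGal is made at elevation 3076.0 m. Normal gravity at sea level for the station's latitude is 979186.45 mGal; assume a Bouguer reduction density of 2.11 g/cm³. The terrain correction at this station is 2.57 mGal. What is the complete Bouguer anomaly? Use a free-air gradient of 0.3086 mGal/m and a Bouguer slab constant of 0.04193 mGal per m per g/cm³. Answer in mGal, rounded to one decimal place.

-106.0

Free-air correction = 0.3086 × 3076.0 = 949.25 mGal
Free-air anomaly = 978400.77 − 979186.45 + (949.25) = 163.57 mGal
Bouguer slab correction = 0.04193 × 2.11 × 3076.0 = 272.14 mGal
Simple Bouguer anomaly = 163.57 − (272.14) = -108.57 mGal
Complete Bouguer anomaly = -108.57 + 2.57 = -106.00 mGal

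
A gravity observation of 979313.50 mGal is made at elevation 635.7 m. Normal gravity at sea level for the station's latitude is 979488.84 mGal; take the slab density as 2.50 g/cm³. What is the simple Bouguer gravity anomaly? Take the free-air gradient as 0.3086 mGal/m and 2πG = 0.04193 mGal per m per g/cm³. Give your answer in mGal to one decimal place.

Free-air correction = 0.3086 × 635.7 = 196.18 mGal
Free-air anomaly = 979313.50 − 979488.84 + (196.18) = 20.84 mGal
Bouguer slab correction = 0.04193 × 2.50 × 635.7 = 66.64 mGal
Simple Bouguer anomaly = 20.84 − (66.64) = -45.80 mGal

-45.8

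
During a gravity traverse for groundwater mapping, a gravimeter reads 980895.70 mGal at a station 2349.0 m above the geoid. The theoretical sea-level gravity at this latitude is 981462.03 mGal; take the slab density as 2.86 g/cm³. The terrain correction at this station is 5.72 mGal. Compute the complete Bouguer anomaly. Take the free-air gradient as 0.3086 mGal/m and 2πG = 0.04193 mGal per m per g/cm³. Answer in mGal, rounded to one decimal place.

-117.4

Free-air correction = 0.3086 × 2349.0 = 724.90 mGal
Free-air anomaly = 980895.70 − 981462.03 + (724.90) = 158.57 mGal
Bouguer slab correction = 0.04193 × 2.86 × 2349.0 = 281.69 mGal
Simple Bouguer anomaly = 158.57 − (281.69) = -123.12 mGal
Complete Bouguer anomaly = -123.12 + 5.72 = -117.40 mGal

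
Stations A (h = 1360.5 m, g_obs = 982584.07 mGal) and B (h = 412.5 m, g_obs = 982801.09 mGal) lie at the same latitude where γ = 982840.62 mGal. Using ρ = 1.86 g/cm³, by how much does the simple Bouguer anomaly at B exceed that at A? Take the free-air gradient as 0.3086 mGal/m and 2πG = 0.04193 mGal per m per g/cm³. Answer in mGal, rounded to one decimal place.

Δg_SB(A) = 982584.07 − 982840.62 + 0.3086×1360.5 − 0.04193×1.86×1360.5 = 57.20 mGal
Δg_SB(B) = 982801.09 − 982840.62 + 0.3086×412.5 − 0.04193×1.86×412.5 = 55.60 mGal
Difference = 55.60 − (57.20) = -1.60 mGal

-1.6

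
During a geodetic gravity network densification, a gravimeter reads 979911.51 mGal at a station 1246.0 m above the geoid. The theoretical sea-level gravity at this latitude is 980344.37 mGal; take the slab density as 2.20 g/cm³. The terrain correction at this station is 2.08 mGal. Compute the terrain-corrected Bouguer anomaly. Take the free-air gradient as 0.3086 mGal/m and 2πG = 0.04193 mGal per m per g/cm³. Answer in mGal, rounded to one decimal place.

-161.2

Free-air correction = 0.3086 × 1246.0 = 384.52 mGal
Free-air anomaly = 979911.51 − 980344.37 + (384.52) = -48.34 mGal
Bouguer slab correction = 0.04193 × 2.20 × 1246.0 = 114.94 mGal
Simple Bouguer anomaly = -48.34 − (114.94) = -163.28 mGal
Complete Bouguer anomaly = -163.28 + 2.08 = -161.20 mGal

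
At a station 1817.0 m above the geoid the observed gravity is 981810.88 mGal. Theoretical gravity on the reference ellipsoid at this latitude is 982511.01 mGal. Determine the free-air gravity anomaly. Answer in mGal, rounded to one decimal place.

Free-air correction = 0.3086 × 1817.0 = 560.73 mGal
Free-air anomaly = 981810.88 − 982511.01 + (560.73) = -139.40 mGal

-139.4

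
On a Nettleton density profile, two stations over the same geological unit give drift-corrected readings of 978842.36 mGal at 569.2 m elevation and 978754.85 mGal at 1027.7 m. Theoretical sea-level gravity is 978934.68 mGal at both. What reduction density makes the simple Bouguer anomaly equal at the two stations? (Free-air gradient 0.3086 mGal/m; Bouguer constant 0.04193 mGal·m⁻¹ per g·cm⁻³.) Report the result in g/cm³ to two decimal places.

Δg_obs = 978754.85 − 978842.36 = -87.51 mGal over Δh = 1027.7 − 569.2 = 458.5 m
Equal Bouguer anomalies ⇒ Δg_obs + (0.3086 − 0.04193ρ)·Δh = 0
0.3086 − 0.04193ρ = −Δg_obs/Δh = 0.19086
ρ = (0.3086 − 0.19086) / 0.04193 = 2.81 g/cm³

2.81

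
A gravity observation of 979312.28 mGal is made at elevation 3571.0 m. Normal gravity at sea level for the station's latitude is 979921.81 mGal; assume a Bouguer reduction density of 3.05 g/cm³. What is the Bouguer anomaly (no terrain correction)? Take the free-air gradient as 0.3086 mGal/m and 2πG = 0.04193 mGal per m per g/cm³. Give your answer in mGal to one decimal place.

35.8

Free-air correction = 0.3086 × 3571.0 = 1102.01 mGal
Free-air anomaly = 979312.28 − 979921.81 + (1102.01) = 492.48 mGal
Bouguer slab correction = 0.04193 × 3.05 × 3571.0 = 456.68 mGal
Simple Bouguer anomaly = 492.48 − (456.68) = 35.80 mGal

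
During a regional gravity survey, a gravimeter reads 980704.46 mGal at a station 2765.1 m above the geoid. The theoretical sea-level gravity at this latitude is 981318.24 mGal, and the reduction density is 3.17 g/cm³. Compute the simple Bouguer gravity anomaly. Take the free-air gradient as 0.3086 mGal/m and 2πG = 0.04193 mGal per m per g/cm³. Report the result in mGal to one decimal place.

Free-air correction = 0.3086 × 2765.1 = 853.31 mGal
Free-air anomaly = 980704.46 − 981318.24 + (853.31) = 239.53 mGal
Bouguer slab correction = 0.04193 × 3.17 × 2765.1 = 367.53 mGal
Simple Bouguer anomaly = 239.53 − (367.53) = -128.00 mGal

-128.0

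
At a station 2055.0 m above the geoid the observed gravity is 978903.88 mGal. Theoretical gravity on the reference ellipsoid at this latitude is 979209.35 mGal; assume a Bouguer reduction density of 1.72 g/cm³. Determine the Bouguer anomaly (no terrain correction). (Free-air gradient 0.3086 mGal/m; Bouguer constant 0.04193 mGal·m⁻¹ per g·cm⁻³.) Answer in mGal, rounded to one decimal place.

180.5

Free-air correction = 0.3086 × 2055.0 = 634.17 mGal
Free-air anomaly = 978903.88 − 979209.35 + (634.17) = 328.70 mGal
Bouguer slab correction = 0.04193 × 1.72 × 2055.0 = 148.21 mGal
Simple Bouguer anomaly = 328.70 − (148.21) = 180.49 mGal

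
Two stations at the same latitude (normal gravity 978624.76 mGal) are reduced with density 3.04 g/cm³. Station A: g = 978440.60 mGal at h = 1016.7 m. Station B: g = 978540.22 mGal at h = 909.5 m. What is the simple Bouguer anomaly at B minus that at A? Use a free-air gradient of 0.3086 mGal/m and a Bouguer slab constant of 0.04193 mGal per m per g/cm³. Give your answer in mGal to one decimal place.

80.2

Δg_SB(A) = 978440.60 − 978624.76 + 0.3086×1016.7 − 0.04193×3.04×1016.7 = 0.00 mGal
Δg_SB(B) = 978540.22 − 978624.76 + 0.3086×909.5 − 0.04193×3.04×909.5 = 80.20 mGal
Difference = 80.20 − (0.00) = 80.20 mGal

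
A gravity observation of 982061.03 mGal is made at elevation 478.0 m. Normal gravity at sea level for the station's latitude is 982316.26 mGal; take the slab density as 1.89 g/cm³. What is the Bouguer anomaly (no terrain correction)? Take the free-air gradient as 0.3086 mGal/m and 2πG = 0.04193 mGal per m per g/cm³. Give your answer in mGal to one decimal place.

-145.6

Free-air correction = 0.3086 × 478.0 = 147.51 mGal
Free-air anomaly = 982061.03 − 982316.26 + (147.51) = -107.72 mGal
Bouguer slab correction = 0.04193 × 1.89 × 478.0 = 37.88 mGal
Simple Bouguer anomaly = -107.72 − (37.88) = -145.60 mGal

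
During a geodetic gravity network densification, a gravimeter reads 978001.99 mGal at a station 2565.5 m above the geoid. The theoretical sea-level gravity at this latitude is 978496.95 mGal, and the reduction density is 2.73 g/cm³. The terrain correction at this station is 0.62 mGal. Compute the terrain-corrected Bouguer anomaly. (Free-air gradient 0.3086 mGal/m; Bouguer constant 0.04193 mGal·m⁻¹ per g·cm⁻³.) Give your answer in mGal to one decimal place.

Free-air correction = 0.3086 × 2565.5 = 791.71 mGal
Free-air anomaly = 978001.99 − 978496.95 + (791.71) = 296.75 mGal
Bouguer slab correction = 0.04193 × 2.73 × 2565.5 = 293.67 mGal
Simple Bouguer anomaly = 296.75 − (293.67) = 3.08 mGal
Complete Bouguer anomaly = 3.08 + 0.62 = 3.70 mGal

3.7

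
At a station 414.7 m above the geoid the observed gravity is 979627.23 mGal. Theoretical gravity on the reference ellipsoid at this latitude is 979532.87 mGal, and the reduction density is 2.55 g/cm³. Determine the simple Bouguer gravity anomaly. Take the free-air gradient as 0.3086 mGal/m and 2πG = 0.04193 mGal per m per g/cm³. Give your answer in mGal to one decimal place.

178.0

Free-air correction = 0.3086 × 414.7 = 127.98 mGal
Free-air anomaly = 979627.23 − 979532.87 + (127.98) = 222.34 mGal
Bouguer slab correction = 0.04193 × 2.55 × 414.7 = 44.34 mGal
Simple Bouguer anomaly = 222.34 − (44.34) = 178.00 mGal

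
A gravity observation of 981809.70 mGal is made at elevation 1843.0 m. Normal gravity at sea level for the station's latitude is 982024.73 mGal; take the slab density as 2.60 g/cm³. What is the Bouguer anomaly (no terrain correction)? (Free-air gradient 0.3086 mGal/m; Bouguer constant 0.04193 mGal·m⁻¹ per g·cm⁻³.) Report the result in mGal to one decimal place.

152.8

Free-air correction = 0.3086 × 1843.0 = 568.75 mGal
Free-air anomaly = 981809.70 − 982024.73 + (568.75) = 353.72 mGal
Bouguer slab correction = 0.04193 × 2.60 × 1843.0 = 200.92 mGal
Simple Bouguer anomaly = 353.72 − (200.92) = 152.80 mGal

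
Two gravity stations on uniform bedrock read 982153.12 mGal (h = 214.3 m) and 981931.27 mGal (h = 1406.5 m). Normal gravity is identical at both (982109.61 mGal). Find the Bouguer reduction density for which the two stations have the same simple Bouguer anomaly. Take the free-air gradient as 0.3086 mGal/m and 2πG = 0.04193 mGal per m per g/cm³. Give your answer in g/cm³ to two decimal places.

2.92

Δg_obs = 981931.27 − 982153.12 = -221.85 mGal over Δh = 1406.5 − 214.3 = 1192.2 m
Equal Bouguer anomalies ⇒ Δg_obs + (0.3086 − 0.04193ρ)·Δh = 0
0.3086 − 0.04193ρ = −Δg_obs/Δh = 0.18608
ρ = (0.3086 − 0.18608) / 0.04193 = 2.92 g/cm³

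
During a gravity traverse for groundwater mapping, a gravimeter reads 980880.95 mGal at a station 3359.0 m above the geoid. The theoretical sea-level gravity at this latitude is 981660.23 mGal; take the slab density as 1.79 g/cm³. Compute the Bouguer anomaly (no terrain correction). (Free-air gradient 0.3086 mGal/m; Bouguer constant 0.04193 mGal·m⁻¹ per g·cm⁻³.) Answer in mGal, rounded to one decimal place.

Free-air correction = 0.3086 × 3359.0 = 1036.59 mGal
Free-air anomaly = 980880.95 − 981660.23 + (1036.59) = 257.31 mGal
Bouguer slab correction = 0.04193 × 1.79 × 3359.0 = 252.11 mGal
Simple Bouguer anomaly = 257.31 − (252.11) = 5.20 mGal

5.2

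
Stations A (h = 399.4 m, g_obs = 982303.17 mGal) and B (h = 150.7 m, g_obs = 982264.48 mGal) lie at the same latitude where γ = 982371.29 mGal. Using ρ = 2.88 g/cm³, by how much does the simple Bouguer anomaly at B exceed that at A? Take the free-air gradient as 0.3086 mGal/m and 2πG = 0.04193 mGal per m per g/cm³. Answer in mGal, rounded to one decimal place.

Δg_SB(A) = 982303.17 − 982371.29 + 0.3086×399.4 − 0.04193×2.88×399.4 = 6.90 mGal
Δg_SB(B) = 982264.48 − 982371.29 + 0.3086×150.7 − 0.04193×2.88×150.7 = -78.50 mGal
Difference = -78.50 − (6.90) = -85.40 mGal

-85.4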